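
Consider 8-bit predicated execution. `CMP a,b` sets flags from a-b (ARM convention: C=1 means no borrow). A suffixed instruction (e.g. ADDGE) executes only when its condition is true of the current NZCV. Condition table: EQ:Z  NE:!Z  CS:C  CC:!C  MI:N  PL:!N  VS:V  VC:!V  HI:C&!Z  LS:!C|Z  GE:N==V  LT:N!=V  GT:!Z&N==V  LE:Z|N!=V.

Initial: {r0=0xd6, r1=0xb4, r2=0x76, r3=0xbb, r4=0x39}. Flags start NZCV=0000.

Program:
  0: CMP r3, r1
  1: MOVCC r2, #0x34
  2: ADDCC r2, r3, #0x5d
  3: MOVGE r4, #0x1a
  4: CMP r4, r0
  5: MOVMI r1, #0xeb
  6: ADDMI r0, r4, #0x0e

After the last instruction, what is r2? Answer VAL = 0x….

0: ✓ CMP  NZCV=0010
1: · MOVCC
2: · ADDCC
3: ✓ MOVGE  r4←0x1a
4: ✓ CMP  NZCV=0000
5: · MOVMI
6: · ADDMI

VAL = 0x76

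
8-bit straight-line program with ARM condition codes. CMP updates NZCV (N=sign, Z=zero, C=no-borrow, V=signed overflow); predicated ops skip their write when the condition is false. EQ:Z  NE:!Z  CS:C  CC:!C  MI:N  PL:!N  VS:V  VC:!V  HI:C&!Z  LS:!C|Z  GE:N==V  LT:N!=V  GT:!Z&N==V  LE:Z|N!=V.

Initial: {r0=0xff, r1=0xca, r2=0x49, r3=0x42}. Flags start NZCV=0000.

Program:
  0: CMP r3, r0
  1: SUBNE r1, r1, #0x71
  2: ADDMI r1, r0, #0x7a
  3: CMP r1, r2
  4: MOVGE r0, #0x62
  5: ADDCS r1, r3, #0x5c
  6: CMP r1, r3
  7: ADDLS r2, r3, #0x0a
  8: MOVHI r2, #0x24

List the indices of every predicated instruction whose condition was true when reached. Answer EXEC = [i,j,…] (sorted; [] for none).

[0] flags=0000 → (cmp)
[1] flags=0000 NE?T → r1=0x59
[2] flags=0000 MI?F → skip
[3] flags=0010 → (cmp)
[4] flags=0010 GE?T → r0=0x62
[5] flags=0010 CS?T → r1=0x9e
[6] flags=0011 → (cmp)
[7] flags=0011 LS?F → skip
[8] flags=0011 HI?T → r2=0x24

EXEC = [1,4,5,8]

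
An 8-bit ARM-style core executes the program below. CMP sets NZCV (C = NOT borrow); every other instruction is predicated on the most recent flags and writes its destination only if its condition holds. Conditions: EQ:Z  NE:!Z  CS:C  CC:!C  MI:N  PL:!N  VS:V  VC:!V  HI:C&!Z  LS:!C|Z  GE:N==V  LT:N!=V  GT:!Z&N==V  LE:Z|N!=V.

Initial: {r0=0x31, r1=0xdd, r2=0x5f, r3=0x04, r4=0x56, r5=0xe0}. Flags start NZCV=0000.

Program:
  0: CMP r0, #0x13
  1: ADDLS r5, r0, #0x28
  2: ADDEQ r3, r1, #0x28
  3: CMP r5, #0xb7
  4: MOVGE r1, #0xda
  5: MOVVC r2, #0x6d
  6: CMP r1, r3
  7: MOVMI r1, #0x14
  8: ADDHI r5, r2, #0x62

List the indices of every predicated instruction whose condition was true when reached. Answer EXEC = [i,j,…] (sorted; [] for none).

EXEC = [4,5,7,8]

0: ✓ CMP  NZCV=0010
1: · ADDLS
2: · ADDEQ
3: ✓ CMP  NZCV=0010
4: ✓ MOVGE  r1←0xda
5: ✓ MOVVC  r2←0x6d
6: ✓ CMP  NZCV=1010
7: ✓ MOVMI  r1←0x14
8: ✓ ADDHI  r5←0xcf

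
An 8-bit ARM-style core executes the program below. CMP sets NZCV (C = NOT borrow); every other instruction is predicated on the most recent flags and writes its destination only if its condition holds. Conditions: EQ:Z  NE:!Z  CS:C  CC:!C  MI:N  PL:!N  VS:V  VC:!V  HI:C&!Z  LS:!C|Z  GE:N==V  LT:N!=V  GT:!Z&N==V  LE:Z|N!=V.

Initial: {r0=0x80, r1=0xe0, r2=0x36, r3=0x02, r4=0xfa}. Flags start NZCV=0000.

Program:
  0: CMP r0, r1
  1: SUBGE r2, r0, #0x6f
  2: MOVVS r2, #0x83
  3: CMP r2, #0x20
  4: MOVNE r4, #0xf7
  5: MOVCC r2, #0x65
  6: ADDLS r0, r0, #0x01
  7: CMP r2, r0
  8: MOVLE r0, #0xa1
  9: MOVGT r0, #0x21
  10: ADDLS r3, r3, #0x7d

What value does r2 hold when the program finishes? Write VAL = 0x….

VAL = 0x36

[0] flags=1000 → (cmp)
[1] flags=1000 GE?F → skip
[2] flags=1000 VS?F → skip
[3] flags=0010 → (cmp)
[4] flags=0010 NE?T → r4=0xf7
[5] flags=0010 CC?F → skip
[6] flags=0010 LS?F → skip
[7] flags=1001 → (cmp)
[8] flags=1001 LE?F → skip
[9] flags=1001 GT?T → r0=0x21
[10] flags=1001 LS?T → r3=0x7f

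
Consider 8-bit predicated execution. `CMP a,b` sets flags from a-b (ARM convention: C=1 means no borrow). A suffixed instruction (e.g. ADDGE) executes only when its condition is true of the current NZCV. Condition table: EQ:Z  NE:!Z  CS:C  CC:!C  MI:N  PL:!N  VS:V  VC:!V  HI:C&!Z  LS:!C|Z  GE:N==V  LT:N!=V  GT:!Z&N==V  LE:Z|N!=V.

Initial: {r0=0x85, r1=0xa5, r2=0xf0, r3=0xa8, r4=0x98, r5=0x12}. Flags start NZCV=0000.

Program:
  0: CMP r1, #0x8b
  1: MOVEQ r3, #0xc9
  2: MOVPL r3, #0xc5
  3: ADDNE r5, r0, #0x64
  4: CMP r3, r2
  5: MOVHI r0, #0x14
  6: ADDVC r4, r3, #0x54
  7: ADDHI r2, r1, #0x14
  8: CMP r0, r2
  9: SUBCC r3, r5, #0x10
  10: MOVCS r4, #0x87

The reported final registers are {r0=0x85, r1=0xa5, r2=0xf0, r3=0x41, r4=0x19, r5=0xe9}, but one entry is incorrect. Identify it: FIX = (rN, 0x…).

0: ✓ CMP  NZCV=0010
1: · MOVEQ
2: ✓ MOVPL  r3←0xc5
3: ✓ ADDNE  r5←0xe9
4: ✓ CMP  NZCV=1000
5: · MOVHI
6: ✓ ADDVC  r4←0x19
7: · ADDHI
8: ✓ CMP  NZCV=1000
9: ✓ SUBCC  r3←0xd9
10: · MOVCS

FIX = (r3, 0xd9)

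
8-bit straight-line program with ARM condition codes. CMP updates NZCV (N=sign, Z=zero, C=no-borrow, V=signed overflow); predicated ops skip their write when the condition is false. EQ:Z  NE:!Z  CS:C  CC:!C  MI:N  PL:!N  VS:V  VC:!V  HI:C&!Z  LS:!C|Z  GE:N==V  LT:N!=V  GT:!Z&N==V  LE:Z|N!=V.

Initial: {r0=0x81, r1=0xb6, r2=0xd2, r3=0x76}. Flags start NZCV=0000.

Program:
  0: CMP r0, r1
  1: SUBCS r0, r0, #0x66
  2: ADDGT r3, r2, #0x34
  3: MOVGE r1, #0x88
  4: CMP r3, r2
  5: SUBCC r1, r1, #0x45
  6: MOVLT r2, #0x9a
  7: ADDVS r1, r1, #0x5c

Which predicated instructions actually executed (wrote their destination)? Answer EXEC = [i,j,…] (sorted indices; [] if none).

[0] flags=1000 → (cmp)
[1] flags=1000 CS?F → skip
[2] flags=1000 GT?F → skip
[3] flags=1000 GE?F → skip
[4] flags=1001 → (cmp)
[5] flags=1001 CC?T → r1=0x71
[6] flags=1001 LT?F → skip
[7] flags=1001 VS?T → r1=0xcd

EXEC = [5,7]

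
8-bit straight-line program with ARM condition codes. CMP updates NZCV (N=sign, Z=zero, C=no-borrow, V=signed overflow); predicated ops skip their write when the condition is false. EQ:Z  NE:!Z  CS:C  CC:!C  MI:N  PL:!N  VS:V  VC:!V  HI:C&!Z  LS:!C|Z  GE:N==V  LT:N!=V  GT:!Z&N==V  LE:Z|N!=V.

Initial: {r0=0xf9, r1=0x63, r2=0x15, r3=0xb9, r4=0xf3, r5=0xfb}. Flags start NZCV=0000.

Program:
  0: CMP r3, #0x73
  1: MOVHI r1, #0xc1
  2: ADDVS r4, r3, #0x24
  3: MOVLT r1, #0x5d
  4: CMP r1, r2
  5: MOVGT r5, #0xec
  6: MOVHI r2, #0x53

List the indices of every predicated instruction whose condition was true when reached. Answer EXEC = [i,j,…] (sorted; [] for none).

0: ✓ CMP  NZCV=0011
1: ✓ MOVHI  r1←0xc1
2: ✓ ADDVS  r4←0xdd
3: ✓ MOVLT  r1←0x5d
4: ✓ CMP  NZCV=0010
5: ✓ MOVGT  r5←0xec
6: ✓ MOVHI  r2←0x53

EXEC = [1,2,3,5,6]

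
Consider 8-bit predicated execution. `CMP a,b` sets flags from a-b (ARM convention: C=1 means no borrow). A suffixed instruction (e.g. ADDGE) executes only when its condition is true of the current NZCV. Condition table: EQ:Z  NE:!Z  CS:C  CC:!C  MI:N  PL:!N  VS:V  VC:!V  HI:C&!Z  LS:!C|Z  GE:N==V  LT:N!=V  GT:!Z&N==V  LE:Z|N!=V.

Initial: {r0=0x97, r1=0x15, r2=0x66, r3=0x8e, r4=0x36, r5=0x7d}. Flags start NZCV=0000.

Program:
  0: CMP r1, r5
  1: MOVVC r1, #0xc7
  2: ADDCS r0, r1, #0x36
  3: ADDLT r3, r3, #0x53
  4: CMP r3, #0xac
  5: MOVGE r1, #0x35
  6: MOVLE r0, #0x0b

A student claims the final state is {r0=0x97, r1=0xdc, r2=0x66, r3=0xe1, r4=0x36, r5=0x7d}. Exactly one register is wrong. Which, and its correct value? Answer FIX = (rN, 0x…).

[0] flags=1000 → (cmp)
[1] flags=1000 VC?T → r1=0xc7
[2] flags=1000 CS?F → skip
[3] flags=1000 LT?T → r3=0xe1
[4] flags=0010 → (cmp)
[5] flags=0010 GE?T → r1=0x35
[6] flags=0010 LE?F → skip

FIX = (r1, 0x35)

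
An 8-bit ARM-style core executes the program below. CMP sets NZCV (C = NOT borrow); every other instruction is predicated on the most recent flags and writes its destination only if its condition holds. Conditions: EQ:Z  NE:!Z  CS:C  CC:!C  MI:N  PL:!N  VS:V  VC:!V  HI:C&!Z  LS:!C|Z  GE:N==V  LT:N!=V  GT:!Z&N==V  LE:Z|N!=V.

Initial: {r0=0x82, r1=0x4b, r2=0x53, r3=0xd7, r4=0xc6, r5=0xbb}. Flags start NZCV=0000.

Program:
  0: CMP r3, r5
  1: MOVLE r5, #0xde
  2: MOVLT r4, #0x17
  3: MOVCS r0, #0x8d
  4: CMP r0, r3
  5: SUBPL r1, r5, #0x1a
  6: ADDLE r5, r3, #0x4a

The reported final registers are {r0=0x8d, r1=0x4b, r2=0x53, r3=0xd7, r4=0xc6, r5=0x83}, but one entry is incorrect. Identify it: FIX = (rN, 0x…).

FIX = (r5, 0x21)

[0] flags=0010 → (cmp)
[1] flags=0010 LE?F → skip
[2] flags=0010 LT?F → skip
[3] flags=0010 CS?T → r0=0x8d
[4] flags=1000 → (cmp)
[5] flags=1000 PL?F → skip
[6] flags=1000 LE?T → r5=0x21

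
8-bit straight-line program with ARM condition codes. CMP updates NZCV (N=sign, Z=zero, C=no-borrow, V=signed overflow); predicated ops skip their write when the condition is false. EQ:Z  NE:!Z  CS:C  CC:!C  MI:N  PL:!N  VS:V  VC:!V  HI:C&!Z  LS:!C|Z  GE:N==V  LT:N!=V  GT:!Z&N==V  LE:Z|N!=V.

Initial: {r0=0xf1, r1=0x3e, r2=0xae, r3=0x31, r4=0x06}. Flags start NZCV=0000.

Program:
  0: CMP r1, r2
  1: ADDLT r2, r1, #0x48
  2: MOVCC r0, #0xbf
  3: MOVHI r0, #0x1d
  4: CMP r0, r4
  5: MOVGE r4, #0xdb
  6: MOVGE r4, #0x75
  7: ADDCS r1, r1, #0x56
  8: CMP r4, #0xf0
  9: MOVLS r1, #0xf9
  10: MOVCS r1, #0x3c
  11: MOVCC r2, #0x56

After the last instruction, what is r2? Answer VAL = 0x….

[0] flags=1001 → (cmp)
[1] flags=1001 LT?F → skip
[2] flags=1001 CC?T → r0=0xbf
[3] flags=1001 HI?F → skip
[4] flags=1010 → (cmp)
[5] flags=1010 GE?F → skip
[6] flags=1010 GE?F → skip
[7] flags=1010 CS?T → r1=0x94
[8] flags=0000 → (cmp)
[9] flags=0000 LS?T → r1=0xf9
[10] flags=0000 CS?F → skip
[11] flags=0000 CC?T → r2=0x56

VAL = 0x56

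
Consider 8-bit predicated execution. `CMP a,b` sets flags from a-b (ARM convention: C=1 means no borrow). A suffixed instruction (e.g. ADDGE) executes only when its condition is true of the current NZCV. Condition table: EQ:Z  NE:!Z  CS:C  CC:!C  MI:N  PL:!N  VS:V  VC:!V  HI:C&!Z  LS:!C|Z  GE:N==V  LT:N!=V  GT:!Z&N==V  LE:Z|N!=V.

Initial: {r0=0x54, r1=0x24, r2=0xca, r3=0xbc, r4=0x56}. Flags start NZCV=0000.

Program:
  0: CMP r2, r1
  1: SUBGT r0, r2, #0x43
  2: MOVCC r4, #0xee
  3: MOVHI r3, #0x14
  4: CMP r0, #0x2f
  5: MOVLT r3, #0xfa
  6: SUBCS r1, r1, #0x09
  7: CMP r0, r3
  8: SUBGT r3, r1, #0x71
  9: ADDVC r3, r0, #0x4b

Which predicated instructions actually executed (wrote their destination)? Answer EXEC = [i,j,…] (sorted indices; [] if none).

0: ✓ CMP  NZCV=1010
1: · SUBGT
2: · MOVCC
3: ✓ MOVHI  r3←0x14
4: ✓ CMP  NZCV=0010
5: · MOVLT
6: ✓ SUBCS  r1←0x1b
7: ✓ CMP  NZCV=0010
8: ✓ SUBGT  r3←0xaa
9: ✓ ADDVC  r3←0x9f

EXEC = [3,6,8,9]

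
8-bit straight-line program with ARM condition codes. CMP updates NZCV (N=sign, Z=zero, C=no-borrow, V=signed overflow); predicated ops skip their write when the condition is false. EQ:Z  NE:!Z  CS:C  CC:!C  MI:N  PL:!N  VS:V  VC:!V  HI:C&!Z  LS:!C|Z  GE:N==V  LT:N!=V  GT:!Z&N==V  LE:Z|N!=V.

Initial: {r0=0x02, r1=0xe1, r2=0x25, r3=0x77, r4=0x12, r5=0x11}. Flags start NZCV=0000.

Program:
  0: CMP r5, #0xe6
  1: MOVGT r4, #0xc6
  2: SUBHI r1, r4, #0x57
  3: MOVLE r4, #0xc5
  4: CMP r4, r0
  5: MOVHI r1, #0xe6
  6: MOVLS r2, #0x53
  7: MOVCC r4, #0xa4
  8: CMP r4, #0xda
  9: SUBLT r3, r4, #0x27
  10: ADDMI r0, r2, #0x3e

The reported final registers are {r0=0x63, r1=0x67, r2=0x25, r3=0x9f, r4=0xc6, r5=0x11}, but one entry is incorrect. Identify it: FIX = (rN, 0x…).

FIX = (r1, 0xe6)

0: ✓ CMP  NZCV=0000
1: ✓ MOVGT  r4←0xc6
2: · SUBHI
3: · MOVLE
4: ✓ CMP  NZCV=1010
5: ✓ MOVHI  r1←0xe6
6: · MOVLS
7: · MOVCC
8: ✓ CMP  NZCV=1000
9: ✓ SUBLT  r3←0x9f
10: ✓ ADDMI  r0←0x63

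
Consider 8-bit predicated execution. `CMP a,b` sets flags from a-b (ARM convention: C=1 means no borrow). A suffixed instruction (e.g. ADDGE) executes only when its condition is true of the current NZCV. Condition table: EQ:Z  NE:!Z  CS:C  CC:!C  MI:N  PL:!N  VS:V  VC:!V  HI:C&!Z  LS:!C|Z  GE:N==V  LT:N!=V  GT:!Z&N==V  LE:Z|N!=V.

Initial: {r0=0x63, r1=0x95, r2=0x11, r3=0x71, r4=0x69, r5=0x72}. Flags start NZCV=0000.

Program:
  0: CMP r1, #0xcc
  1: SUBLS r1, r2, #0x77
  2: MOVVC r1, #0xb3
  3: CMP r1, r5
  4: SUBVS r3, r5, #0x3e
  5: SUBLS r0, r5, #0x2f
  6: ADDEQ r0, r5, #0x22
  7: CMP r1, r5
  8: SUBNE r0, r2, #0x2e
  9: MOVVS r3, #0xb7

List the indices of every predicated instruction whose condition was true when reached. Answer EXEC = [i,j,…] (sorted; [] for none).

0: ✓ CMP  NZCV=1000
1: ✓ SUBLS  r1←0x9a
2: ✓ MOVVC  r1←0xb3
3: ✓ CMP  NZCV=0011
4: ✓ SUBVS  r3←0x34
5: · SUBLS
6: · ADDEQ
7: ✓ CMP  NZCV=0011
8: ✓ SUBNE  r0←0xe3
9: ✓ MOVVS  r3←0xb7

EXEC = [1,2,4,8,9]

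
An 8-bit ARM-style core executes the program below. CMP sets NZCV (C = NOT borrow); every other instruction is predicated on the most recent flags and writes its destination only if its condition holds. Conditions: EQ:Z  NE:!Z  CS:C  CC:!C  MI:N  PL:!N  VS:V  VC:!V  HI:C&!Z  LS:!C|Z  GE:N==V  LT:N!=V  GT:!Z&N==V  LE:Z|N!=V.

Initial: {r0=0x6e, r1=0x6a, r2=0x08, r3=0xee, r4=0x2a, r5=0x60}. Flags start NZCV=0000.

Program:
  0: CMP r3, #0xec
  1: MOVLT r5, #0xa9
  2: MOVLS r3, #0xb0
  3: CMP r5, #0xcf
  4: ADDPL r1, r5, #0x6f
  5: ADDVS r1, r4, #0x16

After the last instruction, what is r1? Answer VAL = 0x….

VAL = 0x40

[0] flags=0010 → (cmp)
[1] flags=0010 LT?F → skip
[2] flags=0010 LS?F → skip
[3] flags=1001 → (cmp)
[4] flags=1001 PL?F → skip
[5] flags=1001 VS?T → r1=0x40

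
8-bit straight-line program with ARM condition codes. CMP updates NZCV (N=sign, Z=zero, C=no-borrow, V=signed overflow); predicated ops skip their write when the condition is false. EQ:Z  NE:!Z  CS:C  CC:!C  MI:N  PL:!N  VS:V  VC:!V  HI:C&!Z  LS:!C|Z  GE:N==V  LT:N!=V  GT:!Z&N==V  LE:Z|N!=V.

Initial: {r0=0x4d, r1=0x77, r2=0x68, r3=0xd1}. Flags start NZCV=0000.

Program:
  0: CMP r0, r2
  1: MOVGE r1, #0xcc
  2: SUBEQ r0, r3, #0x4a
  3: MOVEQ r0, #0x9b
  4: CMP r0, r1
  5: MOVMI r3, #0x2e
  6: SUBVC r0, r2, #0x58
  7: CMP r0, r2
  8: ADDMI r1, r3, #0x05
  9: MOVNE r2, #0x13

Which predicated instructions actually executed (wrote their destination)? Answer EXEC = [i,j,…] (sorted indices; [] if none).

EXEC = [5,6,8,9]

0: ✓ CMP  NZCV=1000
1: · MOVGE
2: · SUBEQ
3: · MOVEQ
4: ✓ CMP  NZCV=1000
5: ✓ MOVMI  r3←0x2e
6: ✓ SUBVC  r0←0x10
7: ✓ CMP  NZCV=1000
8: ✓ ADDMI  r1←0x33
9: ✓ MOVNE  r2←0x13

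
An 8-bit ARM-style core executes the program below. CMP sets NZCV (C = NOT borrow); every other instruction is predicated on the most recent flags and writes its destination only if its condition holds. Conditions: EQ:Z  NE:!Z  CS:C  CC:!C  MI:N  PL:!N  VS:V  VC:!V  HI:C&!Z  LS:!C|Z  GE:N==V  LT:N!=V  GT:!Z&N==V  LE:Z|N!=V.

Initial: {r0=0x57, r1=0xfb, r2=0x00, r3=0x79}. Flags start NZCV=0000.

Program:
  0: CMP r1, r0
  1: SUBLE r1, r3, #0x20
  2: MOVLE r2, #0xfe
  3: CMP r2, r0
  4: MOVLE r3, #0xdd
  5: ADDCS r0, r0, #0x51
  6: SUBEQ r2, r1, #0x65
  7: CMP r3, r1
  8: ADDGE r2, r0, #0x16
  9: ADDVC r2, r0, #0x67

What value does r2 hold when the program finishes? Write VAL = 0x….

VAL = 0x0f

0: ✓ CMP  NZCV=1010
1: ✓ SUBLE  r1←0x59
2: ✓ MOVLE  r2←0xfe
3: ✓ CMP  NZCV=1010
4: ✓ MOVLE  r3←0xdd
5: ✓ ADDCS  r0←0xa8
6: · SUBEQ
7: ✓ CMP  NZCV=1010
8: · ADDGE
9: ✓ ADDVC  r2←0x0f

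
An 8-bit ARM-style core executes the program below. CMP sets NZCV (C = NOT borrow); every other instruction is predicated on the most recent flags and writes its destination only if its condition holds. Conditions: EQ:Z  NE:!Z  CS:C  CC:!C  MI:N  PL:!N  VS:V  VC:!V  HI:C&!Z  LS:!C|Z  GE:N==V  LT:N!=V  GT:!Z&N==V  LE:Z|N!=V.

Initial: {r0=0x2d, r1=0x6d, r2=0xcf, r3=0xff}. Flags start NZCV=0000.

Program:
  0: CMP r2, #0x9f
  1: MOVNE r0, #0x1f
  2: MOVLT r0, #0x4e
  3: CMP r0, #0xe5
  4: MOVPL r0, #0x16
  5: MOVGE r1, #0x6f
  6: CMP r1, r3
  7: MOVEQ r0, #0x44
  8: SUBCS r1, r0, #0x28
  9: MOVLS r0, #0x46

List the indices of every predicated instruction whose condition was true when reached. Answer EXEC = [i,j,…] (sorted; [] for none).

EXEC = [1,4,5,9]

0: ✓ CMP  NZCV=0010
1: ✓ MOVNE  r0←0x1f
2: · MOVLT
3: ✓ CMP  NZCV=0000
4: ✓ MOVPL  r0←0x16
5: ✓ MOVGE  r1←0x6f
6: ✓ CMP  NZCV=0000
7: · MOVEQ
8: · SUBCS
9: ✓ MOVLS  r0←0x46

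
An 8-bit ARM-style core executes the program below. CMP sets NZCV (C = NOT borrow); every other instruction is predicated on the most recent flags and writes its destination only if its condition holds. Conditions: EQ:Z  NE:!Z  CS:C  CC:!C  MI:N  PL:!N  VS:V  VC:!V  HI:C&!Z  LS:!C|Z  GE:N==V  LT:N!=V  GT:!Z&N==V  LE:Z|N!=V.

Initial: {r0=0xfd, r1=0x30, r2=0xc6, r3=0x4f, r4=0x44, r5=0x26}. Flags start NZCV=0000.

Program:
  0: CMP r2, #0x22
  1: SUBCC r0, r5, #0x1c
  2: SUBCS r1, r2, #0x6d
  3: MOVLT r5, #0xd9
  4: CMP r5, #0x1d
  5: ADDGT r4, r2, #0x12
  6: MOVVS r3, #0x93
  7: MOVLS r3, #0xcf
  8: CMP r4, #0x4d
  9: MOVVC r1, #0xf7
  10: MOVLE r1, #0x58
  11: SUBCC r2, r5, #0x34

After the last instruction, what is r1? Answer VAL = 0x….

VAL = 0x58

[0] flags=1010 → (cmp)
[1] flags=1010 CC?F → skip
[2] flags=1010 CS?T → r1=0x59
[3] flags=1010 LT?T → r5=0xd9
[4] flags=1010 → (cmp)
[5] flags=1010 GT?F → skip
[6] flags=1010 VS?F → skip
[7] flags=1010 LS?F → skip
[8] flags=1000 → (cmp)
[9] flags=1000 VC?T → r1=0xf7
[10] flags=1000 LE?T → r1=0x58
[11] flags=1000 CC?T → r2=0xa5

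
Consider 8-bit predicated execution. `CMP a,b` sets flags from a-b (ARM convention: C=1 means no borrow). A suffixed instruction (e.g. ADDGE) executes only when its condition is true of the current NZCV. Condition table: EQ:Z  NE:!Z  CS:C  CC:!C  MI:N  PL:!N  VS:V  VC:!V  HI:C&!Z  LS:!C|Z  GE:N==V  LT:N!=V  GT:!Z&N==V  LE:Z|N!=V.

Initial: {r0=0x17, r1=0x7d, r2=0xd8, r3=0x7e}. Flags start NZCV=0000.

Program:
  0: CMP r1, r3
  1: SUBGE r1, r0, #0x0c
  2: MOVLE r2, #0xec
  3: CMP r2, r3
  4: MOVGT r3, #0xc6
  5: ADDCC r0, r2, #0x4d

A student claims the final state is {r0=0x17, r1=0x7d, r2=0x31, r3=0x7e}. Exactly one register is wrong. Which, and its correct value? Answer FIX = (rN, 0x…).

FIX = (r2, 0xec)

[0] flags=1000 → (cmp)
[1] flags=1000 GE?F → skip
[2] flags=1000 LE?T → r2=0xec
[3] flags=0011 → (cmp)
[4] flags=0011 GT?F → skip
[5] flags=0011 CC?F → skip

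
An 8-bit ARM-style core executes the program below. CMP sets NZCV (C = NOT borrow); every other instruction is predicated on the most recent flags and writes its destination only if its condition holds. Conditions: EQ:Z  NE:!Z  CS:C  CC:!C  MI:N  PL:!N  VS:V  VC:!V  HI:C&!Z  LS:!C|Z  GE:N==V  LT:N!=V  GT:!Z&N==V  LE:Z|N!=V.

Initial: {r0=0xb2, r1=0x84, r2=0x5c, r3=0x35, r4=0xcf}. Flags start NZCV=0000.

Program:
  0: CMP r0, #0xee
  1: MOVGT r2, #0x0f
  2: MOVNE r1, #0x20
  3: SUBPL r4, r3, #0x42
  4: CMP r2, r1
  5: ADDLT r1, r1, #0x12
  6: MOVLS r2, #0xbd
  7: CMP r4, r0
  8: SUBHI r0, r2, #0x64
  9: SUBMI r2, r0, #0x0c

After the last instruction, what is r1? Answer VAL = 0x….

VAL = 0x20

[0] flags=1000 → (cmp)
[1] flags=1000 GT?F → skip
[2] flags=1000 NE?T → r1=0x20
[3] flags=1000 PL?F → skip
[4] flags=0010 → (cmp)
[5] flags=0010 LT?F → skip
[6] flags=0010 LS?F → skip
[7] flags=0010 → (cmp)
[8] flags=0010 HI?T → r0=0xf8
[9] flags=0010 MI?F → skip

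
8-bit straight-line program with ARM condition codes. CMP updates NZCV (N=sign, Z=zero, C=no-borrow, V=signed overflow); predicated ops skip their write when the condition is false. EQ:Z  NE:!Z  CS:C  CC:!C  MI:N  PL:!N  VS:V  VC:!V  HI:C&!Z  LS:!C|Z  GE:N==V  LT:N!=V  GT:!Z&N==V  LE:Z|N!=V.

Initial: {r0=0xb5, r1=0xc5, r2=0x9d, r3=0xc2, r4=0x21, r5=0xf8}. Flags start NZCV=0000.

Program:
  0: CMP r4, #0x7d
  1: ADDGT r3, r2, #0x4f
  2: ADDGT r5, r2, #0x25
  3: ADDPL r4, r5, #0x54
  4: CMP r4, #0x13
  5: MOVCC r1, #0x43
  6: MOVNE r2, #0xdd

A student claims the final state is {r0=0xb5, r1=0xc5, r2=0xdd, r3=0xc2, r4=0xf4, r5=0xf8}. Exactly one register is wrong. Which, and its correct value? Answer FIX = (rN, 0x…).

FIX = (r4, 0x21)

0: ✓ CMP  NZCV=1000
1: · ADDGT
2: · ADDGT
3: · ADDPL
4: ✓ CMP  NZCV=0010
5: · MOVCC
6: ✓ MOVNE  r2←0xdd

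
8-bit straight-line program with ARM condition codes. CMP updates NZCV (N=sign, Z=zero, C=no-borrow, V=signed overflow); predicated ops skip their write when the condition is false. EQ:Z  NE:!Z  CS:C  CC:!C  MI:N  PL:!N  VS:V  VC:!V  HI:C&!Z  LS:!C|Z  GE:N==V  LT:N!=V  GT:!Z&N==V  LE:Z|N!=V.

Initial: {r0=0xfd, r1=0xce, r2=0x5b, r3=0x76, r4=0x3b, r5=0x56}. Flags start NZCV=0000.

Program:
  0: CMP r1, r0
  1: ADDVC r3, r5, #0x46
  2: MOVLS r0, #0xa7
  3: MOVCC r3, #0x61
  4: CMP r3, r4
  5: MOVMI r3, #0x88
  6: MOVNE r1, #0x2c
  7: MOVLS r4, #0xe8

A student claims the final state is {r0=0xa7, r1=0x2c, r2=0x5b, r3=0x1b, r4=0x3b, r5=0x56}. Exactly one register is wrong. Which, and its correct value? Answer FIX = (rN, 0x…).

0: ✓ CMP  NZCV=1000
1: ✓ ADDVC  r3←0x9c
2: ✓ MOVLS  r0←0xa7
3: ✓ MOVCC  r3←0x61
4: ✓ CMP  NZCV=0010
5: · MOVMI
6: ✓ MOVNE  r1←0x2c
7: · MOVLS

FIX = (r3, 0x61)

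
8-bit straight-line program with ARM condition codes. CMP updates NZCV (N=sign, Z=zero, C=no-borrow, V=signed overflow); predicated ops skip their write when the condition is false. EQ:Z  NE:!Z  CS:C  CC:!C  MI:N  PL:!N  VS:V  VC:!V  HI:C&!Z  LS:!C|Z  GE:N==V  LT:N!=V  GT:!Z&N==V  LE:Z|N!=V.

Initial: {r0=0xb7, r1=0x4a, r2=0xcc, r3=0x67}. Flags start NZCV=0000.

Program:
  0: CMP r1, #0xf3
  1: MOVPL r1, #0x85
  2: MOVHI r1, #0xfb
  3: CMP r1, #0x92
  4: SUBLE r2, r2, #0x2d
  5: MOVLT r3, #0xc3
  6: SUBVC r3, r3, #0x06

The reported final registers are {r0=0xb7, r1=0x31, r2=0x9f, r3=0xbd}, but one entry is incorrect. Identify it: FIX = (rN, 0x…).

[0] flags=0000 → (cmp)
[1] flags=0000 PL?T → r1=0x85
[2] flags=0000 HI?F → skip
[3] flags=1000 → (cmp)
[4] flags=1000 LE?T → r2=0x9f
[5] flags=1000 LT?T → r3=0xc3
[6] flags=1000 VC?T → r3=0xbd

FIX = (r1, 0x85)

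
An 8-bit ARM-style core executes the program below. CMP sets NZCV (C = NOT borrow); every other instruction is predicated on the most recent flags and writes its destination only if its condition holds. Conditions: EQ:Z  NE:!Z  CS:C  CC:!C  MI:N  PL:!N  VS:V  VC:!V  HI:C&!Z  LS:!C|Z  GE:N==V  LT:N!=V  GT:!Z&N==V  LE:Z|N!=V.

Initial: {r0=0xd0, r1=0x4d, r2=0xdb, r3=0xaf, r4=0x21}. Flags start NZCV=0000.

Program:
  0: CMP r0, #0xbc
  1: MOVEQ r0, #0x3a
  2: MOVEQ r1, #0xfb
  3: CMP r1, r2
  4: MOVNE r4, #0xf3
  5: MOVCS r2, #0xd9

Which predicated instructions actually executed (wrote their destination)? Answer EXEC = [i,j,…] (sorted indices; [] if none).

EXEC = [4]

[0] flags=0010 → (cmp)
[1] flags=0010 EQ?F → skip
[2] flags=0010 EQ?F → skip
[3] flags=0000 → (cmp)
[4] flags=0000 NE?T → r4=0xf3
[5] flags=0000 CS?F → skip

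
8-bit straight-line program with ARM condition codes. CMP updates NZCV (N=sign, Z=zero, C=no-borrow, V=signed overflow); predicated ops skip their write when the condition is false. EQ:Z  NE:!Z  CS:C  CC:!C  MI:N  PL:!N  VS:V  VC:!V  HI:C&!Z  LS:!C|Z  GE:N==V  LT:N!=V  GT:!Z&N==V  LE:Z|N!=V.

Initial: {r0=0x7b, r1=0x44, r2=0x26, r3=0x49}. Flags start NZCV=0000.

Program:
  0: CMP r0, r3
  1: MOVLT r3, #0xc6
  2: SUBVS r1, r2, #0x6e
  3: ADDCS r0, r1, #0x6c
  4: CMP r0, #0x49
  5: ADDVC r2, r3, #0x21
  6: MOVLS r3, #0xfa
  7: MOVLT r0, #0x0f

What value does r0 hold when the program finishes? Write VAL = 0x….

VAL = 0x0f

[0] flags=0010 → (cmp)
[1] flags=0010 LT?F → skip
[2] flags=0010 VS?F → skip
[3] flags=0010 CS?T → r0=0xb0
[4] flags=0011 → (cmp)
[5] flags=0011 VC?F → skip
[6] flags=0011 LS?F → skip
[7] flags=0011 LT?T → r0=0x0f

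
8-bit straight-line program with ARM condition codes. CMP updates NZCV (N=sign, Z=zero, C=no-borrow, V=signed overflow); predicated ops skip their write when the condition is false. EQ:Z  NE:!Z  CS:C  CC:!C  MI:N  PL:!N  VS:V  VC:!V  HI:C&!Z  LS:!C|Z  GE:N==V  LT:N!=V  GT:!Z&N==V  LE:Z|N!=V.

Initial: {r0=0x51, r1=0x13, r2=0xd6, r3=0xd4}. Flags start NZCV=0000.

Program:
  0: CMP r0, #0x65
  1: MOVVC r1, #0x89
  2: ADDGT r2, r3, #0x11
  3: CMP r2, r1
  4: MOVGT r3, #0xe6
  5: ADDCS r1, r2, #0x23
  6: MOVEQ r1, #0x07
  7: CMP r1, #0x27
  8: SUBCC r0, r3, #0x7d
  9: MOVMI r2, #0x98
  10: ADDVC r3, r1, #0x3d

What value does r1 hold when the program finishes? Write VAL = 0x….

VAL = 0xf9

[0] flags=1000 → (cmp)
[1] flags=1000 VC?T → r1=0x89
[2] flags=1000 GT?F → skip
[3] flags=0010 → (cmp)
[4] flags=0010 GT?T → r3=0xe6
[5] flags=0010 CS?T → r1=0xf9
[6] flags=0010 EQ?F → skip
[7] flags=1010 → (cmp)
[8] flags=1010 CC?F → skip
[9] flags=1010 MI?T → r2=0x98
[10] flags=1010 VC?T → r3=0x36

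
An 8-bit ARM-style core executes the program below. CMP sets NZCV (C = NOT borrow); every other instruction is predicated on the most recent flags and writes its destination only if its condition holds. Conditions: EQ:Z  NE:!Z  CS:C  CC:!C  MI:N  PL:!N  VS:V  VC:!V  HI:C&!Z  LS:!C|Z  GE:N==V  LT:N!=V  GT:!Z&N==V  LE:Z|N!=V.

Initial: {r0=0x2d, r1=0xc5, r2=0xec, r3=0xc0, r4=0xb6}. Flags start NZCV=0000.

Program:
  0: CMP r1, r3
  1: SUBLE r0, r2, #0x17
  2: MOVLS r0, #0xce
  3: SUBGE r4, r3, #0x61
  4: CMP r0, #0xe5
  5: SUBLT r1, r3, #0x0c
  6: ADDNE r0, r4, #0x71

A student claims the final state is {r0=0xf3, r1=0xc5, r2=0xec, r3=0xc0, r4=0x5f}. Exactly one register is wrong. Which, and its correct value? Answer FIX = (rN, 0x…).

FIX = (r0, 0xd0)

0: ✓ CMP  NZCV=0010
1: · SUBLE
2: · MOVLS
3: ✓ SUBGE  r4←0x5f
4: ✓ CMP  NZCV=0000
5: · SUBLT
6: ✓ ADDNE  r0←0xd0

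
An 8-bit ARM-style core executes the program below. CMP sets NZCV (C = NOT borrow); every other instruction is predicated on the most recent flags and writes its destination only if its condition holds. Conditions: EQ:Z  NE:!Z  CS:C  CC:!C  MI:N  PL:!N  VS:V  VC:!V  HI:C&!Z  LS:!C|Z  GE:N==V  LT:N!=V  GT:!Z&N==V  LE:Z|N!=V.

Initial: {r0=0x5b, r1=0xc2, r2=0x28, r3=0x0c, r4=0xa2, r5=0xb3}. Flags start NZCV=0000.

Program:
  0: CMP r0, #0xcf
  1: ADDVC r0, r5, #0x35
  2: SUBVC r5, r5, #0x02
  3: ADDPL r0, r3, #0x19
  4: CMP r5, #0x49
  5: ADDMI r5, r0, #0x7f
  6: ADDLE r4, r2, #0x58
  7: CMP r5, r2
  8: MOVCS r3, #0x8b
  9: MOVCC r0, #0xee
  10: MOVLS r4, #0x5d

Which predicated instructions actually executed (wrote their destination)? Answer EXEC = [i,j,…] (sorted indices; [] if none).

EXEC = [6,8]

[0] flags=1001 → (cmp)
[1] flags=1001 VC?F → skip
[2] flags=1001 VC?F → skip
[3] flags=1001 PL?F → skip
[4] flags=0011 → (cmp)
[5] flags=0011 MI?F → skip
[6] flags=0011 LE?T → r4=0x80
[7] flags=1010 → (cmp)
[8] flags=1010 CS?T → r3=0x8b
[9] flags=1010 CC?F → skip
[10] flags=1010 LS?F → skip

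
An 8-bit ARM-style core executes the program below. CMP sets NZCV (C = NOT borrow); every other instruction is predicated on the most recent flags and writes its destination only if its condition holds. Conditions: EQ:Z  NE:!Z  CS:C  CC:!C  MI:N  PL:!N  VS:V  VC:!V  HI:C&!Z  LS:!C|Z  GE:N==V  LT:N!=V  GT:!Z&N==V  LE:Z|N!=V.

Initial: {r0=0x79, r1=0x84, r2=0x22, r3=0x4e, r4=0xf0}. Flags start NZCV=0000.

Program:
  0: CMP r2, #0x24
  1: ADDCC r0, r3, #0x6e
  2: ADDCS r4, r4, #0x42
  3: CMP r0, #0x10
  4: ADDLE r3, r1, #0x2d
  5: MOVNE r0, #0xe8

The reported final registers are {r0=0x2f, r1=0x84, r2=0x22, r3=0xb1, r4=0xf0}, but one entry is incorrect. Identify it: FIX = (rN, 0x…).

0: ✓ CMP  NZCV=1000
1: ✓ ADDCC  r0←0xbc
2: · ADDCS
3: ✓ CMP  NZCV=1010
4: ✓ ADDLE  r3←0xb1
5: ✓ MOVNE  r0←0xe8

FIX = (r0, 0xe8)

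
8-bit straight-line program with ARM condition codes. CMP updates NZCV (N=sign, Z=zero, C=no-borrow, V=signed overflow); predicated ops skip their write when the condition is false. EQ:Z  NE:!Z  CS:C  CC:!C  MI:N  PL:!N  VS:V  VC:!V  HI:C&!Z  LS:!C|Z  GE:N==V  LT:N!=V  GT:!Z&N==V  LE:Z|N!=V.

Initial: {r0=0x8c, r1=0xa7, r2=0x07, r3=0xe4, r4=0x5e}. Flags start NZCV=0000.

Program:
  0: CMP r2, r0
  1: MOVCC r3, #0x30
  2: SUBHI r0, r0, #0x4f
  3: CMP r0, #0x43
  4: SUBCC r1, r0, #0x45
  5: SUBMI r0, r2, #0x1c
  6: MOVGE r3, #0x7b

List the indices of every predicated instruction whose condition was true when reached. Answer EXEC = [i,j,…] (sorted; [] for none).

EXEC = [1]

0: ✓ CMP  NZCV=0000
1: ✓ MOVCC  r3←0x30
2: · SUBHI
3: ✓ CMP  NZCV=0011
4: · SUBCC
5: · SUBMI
6: · MOVGE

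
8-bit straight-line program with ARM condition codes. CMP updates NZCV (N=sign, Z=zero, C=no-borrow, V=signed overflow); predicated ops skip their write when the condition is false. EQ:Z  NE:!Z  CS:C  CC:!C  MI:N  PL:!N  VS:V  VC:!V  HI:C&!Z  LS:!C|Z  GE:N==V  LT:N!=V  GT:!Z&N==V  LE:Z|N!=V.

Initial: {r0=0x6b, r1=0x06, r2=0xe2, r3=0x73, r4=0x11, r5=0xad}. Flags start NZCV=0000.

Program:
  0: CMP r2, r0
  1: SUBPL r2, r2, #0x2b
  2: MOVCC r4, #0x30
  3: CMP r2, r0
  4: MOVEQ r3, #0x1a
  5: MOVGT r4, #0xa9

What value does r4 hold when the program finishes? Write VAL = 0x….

[0] flags=0011 → (cmp)
[1] flags=0011 PL?T → r2=0xb7
[2] flags=0011 CC?F → skip
[3] flags=0011 → (cmp)
[4] flags=0011 EQ?F → skip
[5] flags=0011 GT?F → skip

VAL = 0x11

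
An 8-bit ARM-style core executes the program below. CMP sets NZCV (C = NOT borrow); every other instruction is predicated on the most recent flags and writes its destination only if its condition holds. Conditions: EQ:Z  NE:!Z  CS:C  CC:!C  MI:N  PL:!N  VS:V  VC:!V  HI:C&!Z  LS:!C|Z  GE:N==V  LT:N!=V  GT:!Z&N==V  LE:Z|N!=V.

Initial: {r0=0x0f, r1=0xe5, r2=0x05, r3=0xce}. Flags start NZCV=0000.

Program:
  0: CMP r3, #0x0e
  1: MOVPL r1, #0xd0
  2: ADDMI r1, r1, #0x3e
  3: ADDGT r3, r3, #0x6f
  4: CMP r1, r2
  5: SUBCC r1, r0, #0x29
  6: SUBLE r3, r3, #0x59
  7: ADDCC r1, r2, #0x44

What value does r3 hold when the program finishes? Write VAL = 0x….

VAL = 0xce

[0] flags=1010 → (cmp)
[1] flags=1010 PL?F → skip
[2] flags=1010 MI?T → r1=0x23
[3] flags=1010 GT?F → skip
[4] flags=0010 → (cmp)
[5] flags=0010 CC?F → skip
[6] flags=0010 LE?F → skip
[7] flags=0010 CC?F → skip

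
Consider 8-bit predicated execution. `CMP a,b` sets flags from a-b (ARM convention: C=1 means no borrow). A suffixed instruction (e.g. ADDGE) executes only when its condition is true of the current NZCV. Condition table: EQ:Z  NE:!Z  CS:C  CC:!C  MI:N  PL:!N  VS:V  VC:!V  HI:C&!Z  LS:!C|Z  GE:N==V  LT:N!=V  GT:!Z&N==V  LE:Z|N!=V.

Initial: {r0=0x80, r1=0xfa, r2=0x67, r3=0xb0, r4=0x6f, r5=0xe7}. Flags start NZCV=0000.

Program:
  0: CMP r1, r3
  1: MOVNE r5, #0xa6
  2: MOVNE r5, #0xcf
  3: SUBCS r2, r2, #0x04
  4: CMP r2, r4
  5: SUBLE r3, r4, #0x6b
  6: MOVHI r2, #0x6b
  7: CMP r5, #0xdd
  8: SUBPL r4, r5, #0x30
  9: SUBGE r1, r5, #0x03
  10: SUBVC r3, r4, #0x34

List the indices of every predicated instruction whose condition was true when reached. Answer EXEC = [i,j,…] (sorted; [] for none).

[0] flags=0010 → (cmp)
[1] flags=0010 NE?T → r5=0xa6
[2] flags=0010 NE?T → r5=0xcf
[3] flags=0010 CS?T → r2=0x63
[4] flags=1000 → (cmp)
[5] flags=1000 LE?T → r3=0x04
[6] flags=1000 HI?F → skip
[7] flags=1000 → (cmp)
[8] flags=1000 PL?F → skip
[9] flags=1000 GE?F → skip
[10] flags=1000 VC?T → r3=0x3b

EXEC = [1,2,3,5,10]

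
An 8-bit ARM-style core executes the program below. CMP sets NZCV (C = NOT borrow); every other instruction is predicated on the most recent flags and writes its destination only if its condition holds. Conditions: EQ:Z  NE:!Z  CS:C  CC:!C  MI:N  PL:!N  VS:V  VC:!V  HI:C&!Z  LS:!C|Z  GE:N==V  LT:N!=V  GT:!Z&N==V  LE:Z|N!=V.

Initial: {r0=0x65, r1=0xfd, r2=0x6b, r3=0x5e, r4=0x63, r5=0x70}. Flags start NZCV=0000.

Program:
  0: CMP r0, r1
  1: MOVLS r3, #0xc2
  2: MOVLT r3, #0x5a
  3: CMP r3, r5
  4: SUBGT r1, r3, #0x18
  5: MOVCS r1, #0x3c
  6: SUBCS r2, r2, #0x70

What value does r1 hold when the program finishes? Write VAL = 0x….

VAL = 0x3c

[0] flags=0000 → (cmp)
[1] flags=0000 LS?T → r3=0xc2
[2] flags=0000 LT?F → skip
[3] flags=0011 → (cmp)
[4] flags=0011 GT?F → skip
[5] flags=0011 CS?T → r1=0x3c
[6] flags=0011 CS?T → r2=0xfb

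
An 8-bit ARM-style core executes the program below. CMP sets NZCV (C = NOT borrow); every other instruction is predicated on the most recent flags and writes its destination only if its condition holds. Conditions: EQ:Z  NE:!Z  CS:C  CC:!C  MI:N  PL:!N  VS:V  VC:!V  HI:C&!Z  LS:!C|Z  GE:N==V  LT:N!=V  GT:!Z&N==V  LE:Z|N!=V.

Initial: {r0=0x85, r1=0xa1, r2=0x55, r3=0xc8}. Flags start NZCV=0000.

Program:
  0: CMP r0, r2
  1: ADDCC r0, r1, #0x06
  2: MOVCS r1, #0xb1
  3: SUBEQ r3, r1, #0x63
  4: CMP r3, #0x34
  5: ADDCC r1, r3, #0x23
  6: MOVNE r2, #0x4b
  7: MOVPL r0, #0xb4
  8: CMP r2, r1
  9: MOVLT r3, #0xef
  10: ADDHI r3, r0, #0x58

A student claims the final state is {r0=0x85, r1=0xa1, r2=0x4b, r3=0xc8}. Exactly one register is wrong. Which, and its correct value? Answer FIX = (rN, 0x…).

FIX = (r1, 0xb1)

[0] flags=0011 → (cmp)
[1] flags=0011 CC?F → skip
[2] flags=0011 CS?T → r1=0xb1
[3] flags=0011 EQ?F → skip
[4] flags=1010 → (cmp)
[5] flags=1010 CC?F → skip
[6] flags=1010 NE?T → r2=0x4b
[7] flags=1010 PL?F → skip
[8] flags=1001 → (cmp)
[9] flags=1001 LT?F → skip
[10] flags=1001 HI?F → skip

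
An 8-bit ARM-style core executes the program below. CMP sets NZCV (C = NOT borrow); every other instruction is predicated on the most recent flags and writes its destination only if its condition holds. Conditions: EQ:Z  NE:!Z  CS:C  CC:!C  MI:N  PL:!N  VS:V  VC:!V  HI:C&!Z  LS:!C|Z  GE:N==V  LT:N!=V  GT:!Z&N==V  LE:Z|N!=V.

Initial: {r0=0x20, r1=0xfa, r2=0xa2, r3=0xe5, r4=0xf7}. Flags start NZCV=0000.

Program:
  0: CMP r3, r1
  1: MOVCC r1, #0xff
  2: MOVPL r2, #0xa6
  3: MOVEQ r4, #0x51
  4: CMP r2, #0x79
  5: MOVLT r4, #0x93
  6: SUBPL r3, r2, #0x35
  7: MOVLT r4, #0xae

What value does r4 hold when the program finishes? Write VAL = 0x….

VAL = 0xae

0: ✓ CMP  NZCV=1000
1: ✓ MOVCC  r1←0xff
2: · MOVPL
3: · MOVEQ
4: ✓ CMP  NZCV=0011
5: ✓ MOVLT  r4←0x93
6: ✓ SUBPL  r3←0x6d
7: ✓ MOVLT  r4←0xae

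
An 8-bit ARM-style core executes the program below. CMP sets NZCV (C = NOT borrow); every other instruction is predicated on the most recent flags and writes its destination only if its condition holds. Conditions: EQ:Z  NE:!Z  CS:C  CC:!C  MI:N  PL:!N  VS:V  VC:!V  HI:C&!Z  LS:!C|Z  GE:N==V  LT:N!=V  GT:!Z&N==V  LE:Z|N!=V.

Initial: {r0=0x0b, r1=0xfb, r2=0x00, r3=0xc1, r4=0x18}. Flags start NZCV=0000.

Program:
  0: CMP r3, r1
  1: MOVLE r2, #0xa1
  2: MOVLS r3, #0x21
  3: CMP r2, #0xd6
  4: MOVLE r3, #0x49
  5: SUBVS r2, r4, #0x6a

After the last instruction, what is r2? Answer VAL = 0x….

0: ✓ CMP  NZCV=1000
1: ✓ MOVLE  r2←0xa1
2: ✓ MOVLS  r3←0x21
3: ✓ CMP  NZCV=1000
4: ✓ MOVLE  r3←0x49
5: · SUBVS

VAL = 0xa1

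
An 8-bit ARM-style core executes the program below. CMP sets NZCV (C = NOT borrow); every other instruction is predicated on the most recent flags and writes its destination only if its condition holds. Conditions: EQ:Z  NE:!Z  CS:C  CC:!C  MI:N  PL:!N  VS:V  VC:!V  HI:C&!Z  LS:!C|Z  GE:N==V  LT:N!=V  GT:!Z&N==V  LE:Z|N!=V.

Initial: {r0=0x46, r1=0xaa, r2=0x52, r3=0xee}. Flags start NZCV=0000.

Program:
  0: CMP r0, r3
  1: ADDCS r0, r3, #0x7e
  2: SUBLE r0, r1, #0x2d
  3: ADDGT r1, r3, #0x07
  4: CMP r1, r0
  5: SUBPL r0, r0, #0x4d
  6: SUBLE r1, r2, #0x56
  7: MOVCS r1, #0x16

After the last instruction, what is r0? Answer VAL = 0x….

[0] flags=0000 → (cmp)
[1] flags=0000 CS?F → skip
[2] flags=0000 LE?F → skip
[3] flags=0000 GT?T → r1=0xf5
[4] flags=1010 → (cmp)
[5] flags=1010 PL?F → skip
[6] flags=1010 LE?T → r1=0xfc
[7] flags=1010 CS?T → r1=0x16

VAL = 0x46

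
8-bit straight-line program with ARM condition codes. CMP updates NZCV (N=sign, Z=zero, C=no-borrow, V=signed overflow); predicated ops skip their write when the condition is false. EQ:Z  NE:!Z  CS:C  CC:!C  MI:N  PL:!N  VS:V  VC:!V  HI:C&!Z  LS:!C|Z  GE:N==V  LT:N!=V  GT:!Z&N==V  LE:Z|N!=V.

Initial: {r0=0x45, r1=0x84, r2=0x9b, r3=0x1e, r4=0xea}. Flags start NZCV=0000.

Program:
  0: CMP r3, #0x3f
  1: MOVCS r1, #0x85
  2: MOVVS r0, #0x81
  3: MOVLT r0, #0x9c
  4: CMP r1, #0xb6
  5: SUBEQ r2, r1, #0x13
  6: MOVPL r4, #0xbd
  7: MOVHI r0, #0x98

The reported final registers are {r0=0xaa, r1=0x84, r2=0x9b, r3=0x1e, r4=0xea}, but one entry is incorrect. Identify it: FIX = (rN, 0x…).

FIX = (r0, 0x9c)

0: ✓ CMP  NZCV=1000
1: · MOVCS
2: · MOVVS
3: ✓ MOVLT  r0←0x9c
4: ✓ CMP  NZCV=1000
5: · SUBEQ
6: · MOVPL
7: · MOVHI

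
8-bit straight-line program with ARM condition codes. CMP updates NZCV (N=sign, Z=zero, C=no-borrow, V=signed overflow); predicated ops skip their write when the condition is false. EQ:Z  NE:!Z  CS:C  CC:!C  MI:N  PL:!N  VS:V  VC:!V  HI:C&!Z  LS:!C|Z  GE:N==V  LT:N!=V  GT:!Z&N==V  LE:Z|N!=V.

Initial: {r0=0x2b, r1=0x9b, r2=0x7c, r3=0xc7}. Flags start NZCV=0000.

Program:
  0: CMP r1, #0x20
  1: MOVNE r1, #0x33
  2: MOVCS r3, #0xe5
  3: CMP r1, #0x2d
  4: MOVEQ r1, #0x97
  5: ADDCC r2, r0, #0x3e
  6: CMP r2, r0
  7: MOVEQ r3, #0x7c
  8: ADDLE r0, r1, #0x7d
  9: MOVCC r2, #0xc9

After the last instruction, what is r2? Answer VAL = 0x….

VAL = 0x7c

[0] flags=0011 → (cmp)
[1] flags=0011 NE?T → r1=0x33
[2] flags=0011 CS?T → r3=0xe5
[3] flags=0010 → (cmp)
[4] flags=0010 EQ?F → skip
[5] flags=0010 CC?F → skip
[6] flags=0010 → (cmp)
[7] flags=0010 EQ?F → skip
[8] flags=0010 LE?F → skip
[9] flags=0010 CC?F → skip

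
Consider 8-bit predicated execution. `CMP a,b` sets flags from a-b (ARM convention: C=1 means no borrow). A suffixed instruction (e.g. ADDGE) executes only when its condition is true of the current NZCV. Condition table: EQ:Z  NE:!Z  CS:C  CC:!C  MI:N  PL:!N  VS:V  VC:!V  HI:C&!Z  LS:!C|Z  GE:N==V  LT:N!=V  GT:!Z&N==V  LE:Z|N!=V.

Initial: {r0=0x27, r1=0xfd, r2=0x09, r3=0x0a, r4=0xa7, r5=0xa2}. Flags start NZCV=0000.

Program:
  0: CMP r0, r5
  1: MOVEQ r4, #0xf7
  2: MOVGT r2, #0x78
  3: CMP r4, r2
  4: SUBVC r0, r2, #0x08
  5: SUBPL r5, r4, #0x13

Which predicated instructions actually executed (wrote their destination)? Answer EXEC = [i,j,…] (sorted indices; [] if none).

[0] flags=1001 → (cmp)
[1] flags=1001 EQ?F → skip
[2] flags=1001 GT?T → r2=0x78
[3] flags=0011 → (cmp)
[4] flags=0011 VC?F → skip
[5] flags=0011 PL?T → r5=0x94

EXEC = [2,5]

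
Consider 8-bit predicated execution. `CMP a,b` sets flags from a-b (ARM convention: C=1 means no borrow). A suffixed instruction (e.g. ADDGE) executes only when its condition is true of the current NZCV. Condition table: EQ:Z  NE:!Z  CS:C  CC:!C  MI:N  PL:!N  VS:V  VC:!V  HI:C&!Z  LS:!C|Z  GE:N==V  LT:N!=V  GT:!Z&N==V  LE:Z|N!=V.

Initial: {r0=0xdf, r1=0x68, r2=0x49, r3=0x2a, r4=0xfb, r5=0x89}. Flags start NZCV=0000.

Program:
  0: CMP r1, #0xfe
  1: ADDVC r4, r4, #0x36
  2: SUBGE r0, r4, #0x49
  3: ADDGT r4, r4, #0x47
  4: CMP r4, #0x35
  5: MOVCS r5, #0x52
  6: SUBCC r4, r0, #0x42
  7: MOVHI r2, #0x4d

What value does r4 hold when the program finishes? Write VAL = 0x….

0: ✓ CMP  NZCV=0000
1: ✓ ADDVC  r4←0x31
2: ✓ SUBGE  r0←0xe8
3: ✓ ADDGT  r4←0x78
4: ✓ CMP  NZCV=0010
5: ✓ MOVCS  r5←0x52
6: · SUBCC
7: ✓ MOVHI  r2←0x4d

VAL = 0x78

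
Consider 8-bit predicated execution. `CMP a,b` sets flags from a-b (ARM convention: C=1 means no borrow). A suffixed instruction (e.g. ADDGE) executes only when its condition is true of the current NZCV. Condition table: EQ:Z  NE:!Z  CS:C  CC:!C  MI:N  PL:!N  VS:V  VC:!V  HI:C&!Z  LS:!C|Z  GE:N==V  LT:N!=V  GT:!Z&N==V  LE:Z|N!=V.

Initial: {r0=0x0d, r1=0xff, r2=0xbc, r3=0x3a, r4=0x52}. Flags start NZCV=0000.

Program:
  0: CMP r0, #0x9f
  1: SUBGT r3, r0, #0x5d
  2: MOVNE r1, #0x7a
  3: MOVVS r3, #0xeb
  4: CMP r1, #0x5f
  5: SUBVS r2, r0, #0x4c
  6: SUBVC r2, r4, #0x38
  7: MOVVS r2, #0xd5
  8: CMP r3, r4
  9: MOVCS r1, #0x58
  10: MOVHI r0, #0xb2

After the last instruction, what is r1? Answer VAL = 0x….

0: ✓ CMP  NZCV=0000
1: ✓ SUBGT  r3←0xb0
2: ✓ MOVNE  r1←0x7a
3: · MOVVS
4: ✓ CMP  NZCV=0010
5: · SUBVS
6: ✓ SUBVC  r2←0x1a
7: · MOVVS
8: ✓ CMP  NZCV=0011
9: ✓ MOVCS  r1←0x58
10: ✓ MOVHI  r0←0xb2

VAL = 0x58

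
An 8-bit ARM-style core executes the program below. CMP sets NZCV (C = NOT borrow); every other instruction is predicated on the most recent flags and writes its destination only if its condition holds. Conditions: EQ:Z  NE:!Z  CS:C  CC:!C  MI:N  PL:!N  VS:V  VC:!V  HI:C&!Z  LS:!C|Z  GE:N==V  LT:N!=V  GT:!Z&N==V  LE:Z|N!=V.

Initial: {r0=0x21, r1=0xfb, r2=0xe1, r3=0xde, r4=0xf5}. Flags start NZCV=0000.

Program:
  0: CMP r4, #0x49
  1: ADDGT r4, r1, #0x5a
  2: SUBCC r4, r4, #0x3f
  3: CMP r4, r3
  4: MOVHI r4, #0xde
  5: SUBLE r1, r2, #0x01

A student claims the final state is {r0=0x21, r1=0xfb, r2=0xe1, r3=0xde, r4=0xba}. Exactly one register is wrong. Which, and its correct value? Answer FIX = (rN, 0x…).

0: ✓ CMP  NZCV=1010
1: · ADDGT
2: · SUBCC
3: ✓ CMP  NZCV=0010
4: ✓ MOVHI  r4←0xde
5: · SUBLE

FIX = (r4, 0xde)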